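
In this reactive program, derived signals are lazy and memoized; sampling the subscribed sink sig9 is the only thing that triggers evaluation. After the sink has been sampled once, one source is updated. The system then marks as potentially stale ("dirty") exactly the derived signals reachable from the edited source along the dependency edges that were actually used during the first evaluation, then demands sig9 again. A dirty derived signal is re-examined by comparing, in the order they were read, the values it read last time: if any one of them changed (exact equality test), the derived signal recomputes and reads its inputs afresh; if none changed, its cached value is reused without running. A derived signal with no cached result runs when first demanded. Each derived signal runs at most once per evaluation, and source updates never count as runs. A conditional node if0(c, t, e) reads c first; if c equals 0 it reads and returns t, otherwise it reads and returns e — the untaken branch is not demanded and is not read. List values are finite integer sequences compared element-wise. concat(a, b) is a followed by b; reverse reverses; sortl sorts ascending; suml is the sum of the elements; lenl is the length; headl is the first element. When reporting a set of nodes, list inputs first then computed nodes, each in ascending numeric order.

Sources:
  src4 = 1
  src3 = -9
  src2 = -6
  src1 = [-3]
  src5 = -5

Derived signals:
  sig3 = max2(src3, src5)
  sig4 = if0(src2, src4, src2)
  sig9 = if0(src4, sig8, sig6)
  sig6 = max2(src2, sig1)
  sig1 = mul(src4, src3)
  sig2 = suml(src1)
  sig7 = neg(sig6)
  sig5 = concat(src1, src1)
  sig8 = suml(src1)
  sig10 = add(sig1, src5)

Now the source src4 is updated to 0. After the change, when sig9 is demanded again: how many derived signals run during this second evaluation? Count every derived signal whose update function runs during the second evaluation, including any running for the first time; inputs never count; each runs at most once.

2 derived signals run: sig8, sig9.
Note the branch switch — demand abandons sig1, sig6, which are never re-examined.

First demand of the output computes:
  sig1 = mul(1, -9) = -9
  sig6 = max2(-6, -9) = -6
  sig9 = if0(src4=1 -> else branch sig6) = -6

After the edit, cleaning proceeds:
  sig1: stays stale; no demand reaches it after the flip.
  sig6: stays stale; no demand reaches it after the flip.
  sig8: had never run; runs now, result -3.
  sig9: a read changed (src4 1->0) — executes, giving -3.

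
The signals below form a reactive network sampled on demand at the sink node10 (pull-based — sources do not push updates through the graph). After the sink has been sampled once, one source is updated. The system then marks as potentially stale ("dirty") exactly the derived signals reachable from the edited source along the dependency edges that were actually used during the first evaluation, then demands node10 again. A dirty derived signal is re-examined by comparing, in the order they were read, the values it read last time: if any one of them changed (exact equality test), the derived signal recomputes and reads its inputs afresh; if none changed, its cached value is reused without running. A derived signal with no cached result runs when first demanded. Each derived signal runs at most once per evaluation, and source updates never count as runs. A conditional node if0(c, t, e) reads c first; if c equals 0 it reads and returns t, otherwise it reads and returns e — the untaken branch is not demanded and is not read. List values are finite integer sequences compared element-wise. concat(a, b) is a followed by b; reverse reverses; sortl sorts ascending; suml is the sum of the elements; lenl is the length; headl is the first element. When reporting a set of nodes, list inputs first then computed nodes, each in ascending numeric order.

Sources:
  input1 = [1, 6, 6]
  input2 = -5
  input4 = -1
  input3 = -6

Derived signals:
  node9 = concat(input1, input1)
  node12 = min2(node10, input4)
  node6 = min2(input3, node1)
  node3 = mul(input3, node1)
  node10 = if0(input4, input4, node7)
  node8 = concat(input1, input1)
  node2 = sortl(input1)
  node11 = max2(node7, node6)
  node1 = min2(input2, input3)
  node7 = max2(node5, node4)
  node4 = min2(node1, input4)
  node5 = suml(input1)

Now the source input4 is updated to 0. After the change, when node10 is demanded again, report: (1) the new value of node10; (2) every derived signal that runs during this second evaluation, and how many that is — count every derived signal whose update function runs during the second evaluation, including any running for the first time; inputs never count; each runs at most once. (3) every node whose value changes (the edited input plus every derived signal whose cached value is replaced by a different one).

node10 now evaluates to 0.
Run set: node10 (1 run).
Changed values: input4, node10.
The important point: the flipped condition redirects demand; node4, node7 are left stale, never re-checked.

Initial pass — values computed on the first demand:
  node1 = min2(-5, -6) = -6
  node4 = min2(-6, -1) = -6
  node5 = suml([1, 6, 6]) = 13
  node7 = max2(13, -6) = 13
  node10 = if0(input4=-1 -> else branch node7) = 13

Second demand — change propagation:
  node4: dirty yet unreached — the second evaluation never asks for it.
  node7: dirty yet unreached — the second evaluation never asks for it.
  node10: re-runs because input4 -1->0; new result 0.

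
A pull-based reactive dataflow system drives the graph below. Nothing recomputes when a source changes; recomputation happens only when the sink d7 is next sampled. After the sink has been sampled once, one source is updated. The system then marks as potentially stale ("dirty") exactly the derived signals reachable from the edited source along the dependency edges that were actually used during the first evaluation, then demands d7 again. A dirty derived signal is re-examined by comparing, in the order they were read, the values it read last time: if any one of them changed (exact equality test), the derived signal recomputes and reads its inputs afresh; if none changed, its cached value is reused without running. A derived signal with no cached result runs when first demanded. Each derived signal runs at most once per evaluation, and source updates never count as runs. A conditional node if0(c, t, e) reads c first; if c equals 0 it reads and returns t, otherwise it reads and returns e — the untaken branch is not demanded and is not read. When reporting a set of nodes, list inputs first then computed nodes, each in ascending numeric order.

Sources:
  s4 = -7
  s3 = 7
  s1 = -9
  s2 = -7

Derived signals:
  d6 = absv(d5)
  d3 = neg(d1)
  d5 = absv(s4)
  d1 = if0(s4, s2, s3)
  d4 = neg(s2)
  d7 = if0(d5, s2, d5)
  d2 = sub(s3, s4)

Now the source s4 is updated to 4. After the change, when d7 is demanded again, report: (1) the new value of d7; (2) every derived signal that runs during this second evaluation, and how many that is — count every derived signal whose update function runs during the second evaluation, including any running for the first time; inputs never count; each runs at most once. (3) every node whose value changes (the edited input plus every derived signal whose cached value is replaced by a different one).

First evaluation (everything demanded from the output):
  d5 = absv(-7) = 7
  d7 = if0(d5=7 -> else branch d5) = 7

Propagation after the edit:
  d5: runs — s4 -7->4; result 4.
  d7: runs — d5 7->4; d5 7->4; result 4.

New value of d7: 4.
Derived signals that run: d5, d7 — 2 in total.
Values that change: s4, d5, d7.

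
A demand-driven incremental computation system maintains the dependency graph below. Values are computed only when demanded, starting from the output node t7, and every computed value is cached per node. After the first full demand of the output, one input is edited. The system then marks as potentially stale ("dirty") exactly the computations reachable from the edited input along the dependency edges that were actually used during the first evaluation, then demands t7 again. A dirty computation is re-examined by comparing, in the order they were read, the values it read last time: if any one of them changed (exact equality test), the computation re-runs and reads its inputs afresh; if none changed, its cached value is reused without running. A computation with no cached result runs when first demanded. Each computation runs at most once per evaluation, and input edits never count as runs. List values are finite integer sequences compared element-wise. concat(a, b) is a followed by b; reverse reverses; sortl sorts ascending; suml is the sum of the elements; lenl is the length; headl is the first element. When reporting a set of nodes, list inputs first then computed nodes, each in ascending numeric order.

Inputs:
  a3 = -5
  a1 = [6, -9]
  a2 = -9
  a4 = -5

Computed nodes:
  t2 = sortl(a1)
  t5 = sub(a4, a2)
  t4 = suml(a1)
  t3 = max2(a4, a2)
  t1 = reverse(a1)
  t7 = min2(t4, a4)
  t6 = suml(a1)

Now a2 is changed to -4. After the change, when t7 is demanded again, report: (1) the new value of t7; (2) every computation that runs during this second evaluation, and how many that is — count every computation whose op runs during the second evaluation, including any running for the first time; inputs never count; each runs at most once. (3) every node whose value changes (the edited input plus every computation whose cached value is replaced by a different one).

New value of t7: -5.
Computations that run: none — 0 in total.
Values that change: a2.
Key observation: a2 is never demanded by the output, so the edit triggers no recomputation at all.

First evaluation (everything demanded from the output):
  t4 = suml([6, -9]) = -3
  t7 = min2(-3, -5) = -5

Propagation after the edit:
  a2 feeds no computation that the output demands — nothing is marked dirty and nothing runs.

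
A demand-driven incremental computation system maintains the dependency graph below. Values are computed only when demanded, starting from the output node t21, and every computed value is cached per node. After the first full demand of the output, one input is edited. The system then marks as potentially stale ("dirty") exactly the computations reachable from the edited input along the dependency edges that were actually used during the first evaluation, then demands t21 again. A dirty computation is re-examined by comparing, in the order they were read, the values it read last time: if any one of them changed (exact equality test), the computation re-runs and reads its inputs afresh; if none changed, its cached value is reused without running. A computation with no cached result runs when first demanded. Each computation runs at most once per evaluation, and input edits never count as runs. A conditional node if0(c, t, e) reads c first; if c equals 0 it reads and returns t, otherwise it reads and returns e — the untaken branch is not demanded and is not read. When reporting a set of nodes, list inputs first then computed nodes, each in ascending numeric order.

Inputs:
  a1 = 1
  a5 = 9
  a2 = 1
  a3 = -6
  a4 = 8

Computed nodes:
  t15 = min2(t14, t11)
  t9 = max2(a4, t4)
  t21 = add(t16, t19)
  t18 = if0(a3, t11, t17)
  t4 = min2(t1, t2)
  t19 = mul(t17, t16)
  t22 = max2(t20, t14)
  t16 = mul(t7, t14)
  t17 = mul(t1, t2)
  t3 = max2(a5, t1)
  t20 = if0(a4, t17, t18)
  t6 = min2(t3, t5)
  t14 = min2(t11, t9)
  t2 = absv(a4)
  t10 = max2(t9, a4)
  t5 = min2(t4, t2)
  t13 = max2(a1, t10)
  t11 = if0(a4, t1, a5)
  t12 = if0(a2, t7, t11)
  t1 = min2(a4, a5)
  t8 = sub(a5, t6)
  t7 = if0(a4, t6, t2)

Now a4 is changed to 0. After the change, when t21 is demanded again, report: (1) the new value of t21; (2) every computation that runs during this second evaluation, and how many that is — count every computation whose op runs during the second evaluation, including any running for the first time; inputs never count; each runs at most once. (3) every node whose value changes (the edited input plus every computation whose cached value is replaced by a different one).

New value of t21: 0.
Computations that run: t1, t2, t3, t4, t5, t6, t7, t9, t11, t14, t16, t17, t19, t21 — 14 in total.
Values that change: a4, t1, t2, t4, t7, t9, t11, t14, t16, t17, t19, t21.
Key observation: a condition flipped, so demand reaches new nodes — t3, t5, t6 run for the first time.

First evaluation (everything demanded from the output):
  t1 = min2(8, 9) = 8
  t2 = absv(8) = 8
  t4 = min2(8, 8) = 8
  t7 = if0(a4=8 -> else branch t2) = 8
  t9 = max2(8, 8) = 8
  t11 = if0(a4=8 -> else branch a5) = 9
  t14 = min2(9, 8) = 8
  t16 = mul(8, 8) = 64
  t17 = mul(8, 8) = 64
  t19 = mul(64, 64) = 4096
  t21 = add(64, 4096) = 4160

Propagation after the edit:
  t1: runs — a4 8->0; result 0.
  t2: runs — a4 8->0; result 0.
  t3: demanded for the first time — runs, produces 9.
  t4: runs — t1 8->0; t2 8->0; result 0.
  t5: demanded for the first time — runs, produces 0.
  t6: demanded for the first time — runs, produces 0.
  t7: runs — a4 8->0; t2 8->0; result 0.
  t9: runs — a4 8->0; t4 8->0; result 0.
  t11: runs — a4 8->0; result 0.
  t14: runs — t11 9->0; t9 8->0; result 0.
  t16: runs — t7 8->0; t14 8->0; result 0.
  t17: runs — t1 8->0; t2 8->0; result 0.
  t19: runs — t17 64->0; t16 64->0; result 0.
  t21: runs — t16 64->0; t19 4096->0; result 0.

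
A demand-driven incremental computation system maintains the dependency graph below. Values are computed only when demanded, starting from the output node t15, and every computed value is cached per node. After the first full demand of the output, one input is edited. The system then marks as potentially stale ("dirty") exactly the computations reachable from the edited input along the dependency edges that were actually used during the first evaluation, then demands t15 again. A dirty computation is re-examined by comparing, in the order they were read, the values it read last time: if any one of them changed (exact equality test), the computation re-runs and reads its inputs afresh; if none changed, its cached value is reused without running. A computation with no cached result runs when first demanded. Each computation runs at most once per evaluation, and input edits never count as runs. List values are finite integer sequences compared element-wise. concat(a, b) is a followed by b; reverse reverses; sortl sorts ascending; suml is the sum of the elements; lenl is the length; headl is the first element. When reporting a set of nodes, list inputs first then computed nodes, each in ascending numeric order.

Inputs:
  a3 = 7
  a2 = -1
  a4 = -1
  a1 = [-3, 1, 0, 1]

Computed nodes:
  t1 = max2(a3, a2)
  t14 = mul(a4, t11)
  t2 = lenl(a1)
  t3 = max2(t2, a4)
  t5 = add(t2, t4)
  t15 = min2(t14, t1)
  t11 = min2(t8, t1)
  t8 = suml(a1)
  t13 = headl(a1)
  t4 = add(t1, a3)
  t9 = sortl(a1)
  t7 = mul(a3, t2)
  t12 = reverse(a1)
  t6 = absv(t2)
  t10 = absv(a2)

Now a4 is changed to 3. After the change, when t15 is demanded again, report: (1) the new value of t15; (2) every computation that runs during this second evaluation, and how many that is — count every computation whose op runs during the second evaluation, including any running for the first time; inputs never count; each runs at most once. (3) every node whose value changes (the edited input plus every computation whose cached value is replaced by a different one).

New value of t15: -3.
Computations that run: t14, t15 — 2 in total.
Values that change: a4, t14, t15.

First evaluation (everything demanded from the output):
  t1 = max2(7, -1) = 7
  t8 = suml([-3, 1, 0, 1]) = -1
  t11 = min2(-1, 7) = -1
  t14 = mul(-1, -1) = 1
  t15 = min2(1, 7) = 1

Propagation after the edit:
  t14: runs — a4 -1->3; result -3.
  t15: runs — t14 1->-3; result -3.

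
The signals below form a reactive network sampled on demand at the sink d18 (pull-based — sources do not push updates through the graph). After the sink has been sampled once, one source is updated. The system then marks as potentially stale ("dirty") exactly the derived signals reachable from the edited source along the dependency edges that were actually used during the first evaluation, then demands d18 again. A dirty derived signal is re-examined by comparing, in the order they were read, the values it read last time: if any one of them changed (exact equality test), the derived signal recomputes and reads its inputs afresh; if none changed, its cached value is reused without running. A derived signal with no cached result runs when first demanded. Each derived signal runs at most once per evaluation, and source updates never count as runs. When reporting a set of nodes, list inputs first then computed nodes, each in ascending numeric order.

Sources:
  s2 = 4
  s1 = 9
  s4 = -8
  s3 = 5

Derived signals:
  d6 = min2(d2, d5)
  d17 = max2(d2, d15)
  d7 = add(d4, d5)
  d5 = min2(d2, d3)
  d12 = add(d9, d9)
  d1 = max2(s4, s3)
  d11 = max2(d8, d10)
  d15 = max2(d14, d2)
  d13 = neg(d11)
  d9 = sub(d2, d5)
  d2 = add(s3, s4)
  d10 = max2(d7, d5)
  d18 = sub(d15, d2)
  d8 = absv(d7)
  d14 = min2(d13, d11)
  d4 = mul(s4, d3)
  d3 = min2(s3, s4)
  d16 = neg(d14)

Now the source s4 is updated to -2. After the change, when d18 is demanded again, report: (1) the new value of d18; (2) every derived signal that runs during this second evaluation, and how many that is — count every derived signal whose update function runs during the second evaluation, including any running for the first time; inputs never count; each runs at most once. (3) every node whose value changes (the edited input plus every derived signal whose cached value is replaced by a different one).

d18 now evaluates to 0.
Run set: d2, d3, d4, d5, d7, d8, d10, d11, d13, d14, d15, d18 (12 run).
Changed values: s4, d2, d3, d4, d5, d7, d8, d10, d11, d13, d14, d15.

Initial pass — values computed on the first demand:
  d2 = add(5, -8) = -3
  d3 = min2(5, -8) = -8
  d4 = mul(-8, -8) = 64
  d5 = min2(-3, -8) = -8
  d7 = add(64, -8) = 56
  d8 = absv(56) = 56
  d10 = max2(56, -8) = 56
  d11 = max2(56, 56) = 56
  d13 = neg(56) = -56
  d14 = min2(-56, 56) = -56
  d15 = max2(-56, -3) = -3
  d18 = sub(-3, -3) = 0

Second demand — change propagation:
  d2: re-runs because s4 -8->-2; new result 3.
  d3: re-runs because s4 -8->-2; new result -2.
  d4: re-runs because s4 -8->-2; d3 -8->-2; new result 4.
  d5: re-runs because d2 -3->3; d3 -8->-2; new result -2.
  d7: re-runs because d4 64->4; d5 -8->-2; new result 2.
  d8: re-runs because d7 56->2; new result 2.
  d10: re-runs because d7 56->2; d5 -8->-2; new result 2.
  d11: re-runs because d8 56->2; d10 56->2; new result 2.
  d13: re-runs because d11 56->2; new result -2.
  d14: re-runs because d13 -56->-2; d11 56->2; new result -2.
  d15: re-runs because d14 -56->-2; d2 -3->3; new result 3.
  d18: re-runs because d15 -3->3; d2 -3->3; new result 0 (unchanged).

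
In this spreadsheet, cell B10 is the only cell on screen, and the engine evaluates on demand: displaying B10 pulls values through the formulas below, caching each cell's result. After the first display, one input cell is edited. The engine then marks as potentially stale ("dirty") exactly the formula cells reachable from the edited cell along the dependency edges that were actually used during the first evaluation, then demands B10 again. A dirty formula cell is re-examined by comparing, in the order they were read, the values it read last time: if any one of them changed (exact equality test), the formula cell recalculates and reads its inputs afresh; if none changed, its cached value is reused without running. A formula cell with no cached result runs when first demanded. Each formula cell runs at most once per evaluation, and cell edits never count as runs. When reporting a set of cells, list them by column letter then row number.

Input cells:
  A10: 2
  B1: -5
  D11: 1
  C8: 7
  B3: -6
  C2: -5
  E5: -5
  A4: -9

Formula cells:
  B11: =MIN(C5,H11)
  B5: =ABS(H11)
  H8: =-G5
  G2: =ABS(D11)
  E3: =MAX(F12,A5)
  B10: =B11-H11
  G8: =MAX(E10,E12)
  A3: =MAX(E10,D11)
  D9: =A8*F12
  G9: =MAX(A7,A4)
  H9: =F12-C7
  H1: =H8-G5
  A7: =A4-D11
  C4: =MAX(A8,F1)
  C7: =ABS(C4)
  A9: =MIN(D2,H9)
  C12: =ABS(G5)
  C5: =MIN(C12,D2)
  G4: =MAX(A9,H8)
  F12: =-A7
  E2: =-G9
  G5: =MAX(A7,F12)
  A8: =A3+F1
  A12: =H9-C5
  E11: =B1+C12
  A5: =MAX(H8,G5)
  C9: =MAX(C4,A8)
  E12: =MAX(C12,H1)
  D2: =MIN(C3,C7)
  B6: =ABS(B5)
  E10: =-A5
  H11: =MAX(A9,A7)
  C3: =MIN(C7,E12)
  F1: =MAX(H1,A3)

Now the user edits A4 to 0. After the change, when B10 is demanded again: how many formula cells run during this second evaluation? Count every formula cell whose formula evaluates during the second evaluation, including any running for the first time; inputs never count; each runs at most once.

Initial pass — values computed on the first demand:
  A7 = -9 - 1 = -10
  F12 = -(-10) = 10
  G5 = MAX(-10, 10) = 10
  C12 = ABS(10) = 10
  H8 = -(10) = -10
  A5 = MAX(-10, 10) = 10
  E10 = -(10) = -10
  A3 = MAX(-10, 1) = 1
  H1 = -10 - 10 = -20
  E12 = MAX(10, -20) = 10
  F1 = MAX(-20, 1) = 1
  A8 = 1 + 1 = 2
  C4 = MAX(2, 1) = 2
  C7 = ABS(2) = 2
  C3 = MIN(2, 10) = 2
  D2 = MIN(2, 2) = 2
  C5 = MIN(10, 2) = 2
  H9 = 10 - 2 = 8
  A9 = MIN(2, 8) = 2
  H11 = MAX(2, -10) = 2
  B11 = MIN(2, 2) = 2
  B10 = 2 - 2 = 0

Second demand — change propagation:
  A7: re-runs because A4 -9->0; new result -1.
  F12: re-runs because A7 -10->-1; new result 1.
  G5: re-runs because A7 -10->-1; F12 10->1; new result 1.
  C12: re-runs because G5 10->1; new result 1.
  H8: re-runs because G5 10->1; new result -1.
  A5: re-runs because H8 -10->-1; G5 10->1; new result 1.
  E10: re-runs because A5 10->1; new result -1.
  A3: re-runs because E10 -10->-1; new result 1 (unchanged).
  H1: re-runs because H8 -10->-1; G5 10->1; new result -2.
  E12: re-runs because C12 10->1; H1 -20->-2; new result 1.
  F1: re-runs because H1 -20->-2; new result 1 (unchanged).
  A8: re-examined; everything it read last time is the same (A3 unchanged, F1 unchanged) — cache 2 kept, no run.
  C4: re-examined; everything it read last time is the same (A8 unchanged, F1 unchanged) — cache 2 kept, no run.
  C7: re-examined; everything it read last time is the same (C4 unchanged) — cache 2 kept, no run.
  C3: re-runs because E12 10->1; new result 1.
  D2: re-runs because C3 2->1; new result 1.
  C5: re-runs because C12 10->1; D2 2->1; new result 1.
  H9: re-runs because F12 10->1; new result -1.
  A9: re-runs because D2 2->1; H9 8->-1; new result -1.
  H11: re-runs because A9 2->-1; A7 -10->-1; new result -1.
  B11: re-runs because C5 2->1; H11 2->-1; new result -1.
  B10: re-runs because B11 2->-1; H11 2->-1; new result 0 (unchanged).

The important point: at A8 every value read last time is unchanged, so the dirty flag clears without a run.

Run set: A3, A5, A7, A9, B10, B11, C3, C5, C12, D2, E10, E12, F1, F12, G5, H1, H8, H9, H11 (19 run).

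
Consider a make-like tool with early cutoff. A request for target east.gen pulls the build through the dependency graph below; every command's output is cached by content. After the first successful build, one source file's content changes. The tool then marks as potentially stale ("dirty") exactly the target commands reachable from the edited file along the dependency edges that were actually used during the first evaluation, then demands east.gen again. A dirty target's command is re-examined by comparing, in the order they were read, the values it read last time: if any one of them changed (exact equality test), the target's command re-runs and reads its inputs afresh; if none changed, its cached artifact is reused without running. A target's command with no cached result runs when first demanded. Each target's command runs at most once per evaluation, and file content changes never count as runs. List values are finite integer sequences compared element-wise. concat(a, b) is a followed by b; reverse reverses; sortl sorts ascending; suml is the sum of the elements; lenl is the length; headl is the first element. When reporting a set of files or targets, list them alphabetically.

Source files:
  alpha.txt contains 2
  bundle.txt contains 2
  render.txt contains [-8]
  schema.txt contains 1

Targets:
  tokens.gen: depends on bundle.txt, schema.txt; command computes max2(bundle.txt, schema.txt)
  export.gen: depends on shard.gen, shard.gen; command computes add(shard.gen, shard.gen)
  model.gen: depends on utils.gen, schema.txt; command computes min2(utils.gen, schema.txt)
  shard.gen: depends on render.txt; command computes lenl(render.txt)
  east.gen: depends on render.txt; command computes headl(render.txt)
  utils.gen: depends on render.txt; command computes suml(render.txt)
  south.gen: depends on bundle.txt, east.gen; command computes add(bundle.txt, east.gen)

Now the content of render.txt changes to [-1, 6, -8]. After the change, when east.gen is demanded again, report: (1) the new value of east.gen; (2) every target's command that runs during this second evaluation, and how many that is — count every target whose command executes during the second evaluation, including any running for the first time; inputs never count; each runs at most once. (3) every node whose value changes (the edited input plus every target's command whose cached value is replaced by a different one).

Demanding east.gen again yields -1.
1 target commands run: east.gen.
The nodes whose values change: east.gen, render.txt.

First demand of the output computes:
  east.gen = headl([-8]) = -8

After the edit, cleaning proceeds:
  east.gen: a read changed (render.txt [-8]->[-1, 6, -8]) — executes, giving -1.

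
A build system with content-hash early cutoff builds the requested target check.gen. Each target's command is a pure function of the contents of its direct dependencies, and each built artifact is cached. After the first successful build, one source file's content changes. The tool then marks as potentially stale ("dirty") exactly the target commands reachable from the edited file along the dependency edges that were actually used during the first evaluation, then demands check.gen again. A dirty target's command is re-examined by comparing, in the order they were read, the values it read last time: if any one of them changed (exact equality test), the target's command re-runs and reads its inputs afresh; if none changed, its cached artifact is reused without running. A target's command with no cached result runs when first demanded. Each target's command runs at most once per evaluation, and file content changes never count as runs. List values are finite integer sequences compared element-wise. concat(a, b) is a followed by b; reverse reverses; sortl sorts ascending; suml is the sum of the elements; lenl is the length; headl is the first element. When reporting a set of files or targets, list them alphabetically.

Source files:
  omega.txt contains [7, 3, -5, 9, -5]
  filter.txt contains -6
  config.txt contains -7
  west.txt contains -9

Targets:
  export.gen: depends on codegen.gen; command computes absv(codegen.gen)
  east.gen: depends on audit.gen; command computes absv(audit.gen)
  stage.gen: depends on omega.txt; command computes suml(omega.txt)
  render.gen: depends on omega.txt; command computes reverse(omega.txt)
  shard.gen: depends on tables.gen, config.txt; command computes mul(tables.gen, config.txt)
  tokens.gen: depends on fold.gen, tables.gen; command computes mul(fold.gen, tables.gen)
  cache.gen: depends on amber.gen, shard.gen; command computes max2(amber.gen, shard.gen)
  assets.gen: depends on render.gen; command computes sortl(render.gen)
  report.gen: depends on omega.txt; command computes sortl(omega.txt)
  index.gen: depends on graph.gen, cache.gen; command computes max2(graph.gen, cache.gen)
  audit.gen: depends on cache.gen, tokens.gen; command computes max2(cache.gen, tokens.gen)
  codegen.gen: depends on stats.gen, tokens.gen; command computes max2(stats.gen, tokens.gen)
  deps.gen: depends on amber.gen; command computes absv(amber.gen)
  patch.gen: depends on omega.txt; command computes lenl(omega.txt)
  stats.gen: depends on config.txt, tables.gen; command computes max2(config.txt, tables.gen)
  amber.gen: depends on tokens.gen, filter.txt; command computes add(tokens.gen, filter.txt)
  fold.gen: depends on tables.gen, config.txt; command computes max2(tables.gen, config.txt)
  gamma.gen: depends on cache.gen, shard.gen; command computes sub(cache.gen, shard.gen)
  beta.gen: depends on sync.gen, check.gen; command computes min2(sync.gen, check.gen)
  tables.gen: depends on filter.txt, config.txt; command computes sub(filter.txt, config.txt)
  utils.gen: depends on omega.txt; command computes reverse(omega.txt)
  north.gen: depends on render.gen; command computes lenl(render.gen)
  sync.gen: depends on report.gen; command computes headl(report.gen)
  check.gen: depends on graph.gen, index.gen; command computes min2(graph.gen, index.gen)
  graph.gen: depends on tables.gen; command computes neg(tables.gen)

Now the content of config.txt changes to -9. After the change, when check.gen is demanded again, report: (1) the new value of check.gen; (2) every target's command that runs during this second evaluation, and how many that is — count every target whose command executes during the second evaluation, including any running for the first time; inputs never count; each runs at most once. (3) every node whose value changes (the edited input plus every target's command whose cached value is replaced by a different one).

New value of check.gen: -3.
Target commands that run: amber.gen, cache.gen, check.gen, fold.gen, graph.gen, index.gen, shard.gen, tables.gen, tokens.gen — 9 in total.
Values that change: amber.gen, cache.gen, check.gen, config.txt, fold.gen, graph.gen, index.gen, shard.gen, tables.gen, tokens.gen.

First evaluation (everything demanded from the output):
  tables.gen = sub(-6, -7) = 1
  fold.gen = max2(1, -7) = 1
  graph.gen = neg(1) = -1
  shard.gen = mul(1, -7) = -7
  tokens.gen = mul(1, 1) = 1
  amber.gen = add(1, -6) = -5
  cache.gen = max2(-5, -7) = -5
  index.gen = max2(-1, -5) = -1
  check.gen = min2(-1, -1) = -1

Propagation after the edit:
  tables.gen: runs — config.txt -7->-9; result 3.
  fold.gen: runs — tables.gen 1->3; config.txt -7->-9; result 3.
  graph.gen: runs — tables.gen 1->3; result -3.
  shard.gen: runs — tables.gen 1->3; config.txt -7->-9; result -27.
  tokens.gen: runs — fold.gen 1->3; tables.gen 1->3; result 9.
  amber.gen: runs — tokens.gen 1->9; result 3.
  cache.gen: runs — amber.gen -5->3; shard.gen -7->-27; result 3.
  index.gen: runs — graph.gen -1->-3; cache.gen -5->3; result 3.
  check.gen: runs — graph.gen -1->-3; index.gen -1->3; result -3.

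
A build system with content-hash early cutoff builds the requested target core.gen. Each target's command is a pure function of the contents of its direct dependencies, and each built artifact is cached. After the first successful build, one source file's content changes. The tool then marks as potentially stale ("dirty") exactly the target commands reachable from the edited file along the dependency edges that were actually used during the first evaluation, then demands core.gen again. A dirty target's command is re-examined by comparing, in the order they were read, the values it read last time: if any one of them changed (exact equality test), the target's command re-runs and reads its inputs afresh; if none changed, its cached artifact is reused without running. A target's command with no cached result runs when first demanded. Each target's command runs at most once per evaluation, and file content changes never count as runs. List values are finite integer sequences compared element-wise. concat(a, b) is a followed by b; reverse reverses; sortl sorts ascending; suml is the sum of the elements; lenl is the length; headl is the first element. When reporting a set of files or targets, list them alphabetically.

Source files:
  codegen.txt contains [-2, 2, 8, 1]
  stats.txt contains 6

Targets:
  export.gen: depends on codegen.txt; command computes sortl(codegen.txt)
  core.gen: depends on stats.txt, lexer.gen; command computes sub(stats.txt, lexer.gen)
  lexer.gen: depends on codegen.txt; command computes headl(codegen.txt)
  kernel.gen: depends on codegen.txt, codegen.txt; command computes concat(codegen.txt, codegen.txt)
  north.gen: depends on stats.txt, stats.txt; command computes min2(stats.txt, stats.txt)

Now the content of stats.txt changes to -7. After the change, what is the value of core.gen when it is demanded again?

New value of core.gen: -5.

First evaluation (everything demanded from the output):
  lexer.gen = headl([-2, 2, 8, 1]) = -2
  core.gen = sub(6, -2) = 8

Propagation after the edit:
  core.gen: runs — stats.txt 6->-7; result -5.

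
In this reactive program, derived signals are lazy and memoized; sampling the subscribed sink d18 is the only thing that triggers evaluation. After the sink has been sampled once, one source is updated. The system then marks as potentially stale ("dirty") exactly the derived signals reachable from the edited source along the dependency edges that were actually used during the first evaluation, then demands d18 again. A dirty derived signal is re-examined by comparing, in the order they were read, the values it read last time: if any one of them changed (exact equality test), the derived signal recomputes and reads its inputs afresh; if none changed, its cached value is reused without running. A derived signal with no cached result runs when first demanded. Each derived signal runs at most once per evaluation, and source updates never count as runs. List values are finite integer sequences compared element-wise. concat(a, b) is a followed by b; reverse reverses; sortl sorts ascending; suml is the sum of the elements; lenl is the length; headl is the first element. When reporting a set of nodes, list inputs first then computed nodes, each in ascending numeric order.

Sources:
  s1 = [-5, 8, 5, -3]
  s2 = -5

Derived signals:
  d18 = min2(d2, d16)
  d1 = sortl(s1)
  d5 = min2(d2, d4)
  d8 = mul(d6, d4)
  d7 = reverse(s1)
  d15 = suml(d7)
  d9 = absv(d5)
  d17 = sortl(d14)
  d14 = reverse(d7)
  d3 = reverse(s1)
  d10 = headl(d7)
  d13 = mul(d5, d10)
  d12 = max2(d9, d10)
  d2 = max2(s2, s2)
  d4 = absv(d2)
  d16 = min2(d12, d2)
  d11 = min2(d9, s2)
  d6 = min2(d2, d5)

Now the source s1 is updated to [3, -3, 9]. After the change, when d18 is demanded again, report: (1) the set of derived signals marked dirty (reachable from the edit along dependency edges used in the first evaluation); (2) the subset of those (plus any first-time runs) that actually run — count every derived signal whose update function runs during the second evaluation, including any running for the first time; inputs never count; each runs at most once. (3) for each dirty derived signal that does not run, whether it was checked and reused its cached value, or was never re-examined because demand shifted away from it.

First demand of the output computes:
  d2 = max2(-5, -5) = -5
  d4 = absv(-5) = 5
  d5 = min2(-5, 5) = -5
  d7 = reverse([-5, 8, 5, -3]) = [-3, 5, 8, -5]
  d9 = absv(-5) = 5
  d10 = headl([-3, 5, 8, -5]) = -3
  d12 = max2(5, -3) = 5
  d16 = min2(5, -5) = -5
  d18 = min2(-5, -5) = -5

After the edit, cleaning proceeds:
  d7: a read changed (s1 [-5, 8, 5, -3]->[3, -3, 9]) — executes, giving [9, -3, 3].
  d10: a read changed (d7 [-3, 5, 8, -5]->[9, -3, 3]) — executes, giving 9.
  d12: a read changed (d10 -3->9) — executes, giving 9.
  d16: a read changed (d12 5->9) — executes, giving -5 — identical to its old value.
  d18: dirty, but its reads are unchanged (d2 unchanged, d16 unchanged); cached -5 stands.

Note the absorption at d16: it re-runs yet its value is the same, leaving the output's value untouched.

The edit dirties: d7, d10, d12, d16, d18.
4 derived signals run: d7, d10, d12, d16.
Cache hits after checking: d18.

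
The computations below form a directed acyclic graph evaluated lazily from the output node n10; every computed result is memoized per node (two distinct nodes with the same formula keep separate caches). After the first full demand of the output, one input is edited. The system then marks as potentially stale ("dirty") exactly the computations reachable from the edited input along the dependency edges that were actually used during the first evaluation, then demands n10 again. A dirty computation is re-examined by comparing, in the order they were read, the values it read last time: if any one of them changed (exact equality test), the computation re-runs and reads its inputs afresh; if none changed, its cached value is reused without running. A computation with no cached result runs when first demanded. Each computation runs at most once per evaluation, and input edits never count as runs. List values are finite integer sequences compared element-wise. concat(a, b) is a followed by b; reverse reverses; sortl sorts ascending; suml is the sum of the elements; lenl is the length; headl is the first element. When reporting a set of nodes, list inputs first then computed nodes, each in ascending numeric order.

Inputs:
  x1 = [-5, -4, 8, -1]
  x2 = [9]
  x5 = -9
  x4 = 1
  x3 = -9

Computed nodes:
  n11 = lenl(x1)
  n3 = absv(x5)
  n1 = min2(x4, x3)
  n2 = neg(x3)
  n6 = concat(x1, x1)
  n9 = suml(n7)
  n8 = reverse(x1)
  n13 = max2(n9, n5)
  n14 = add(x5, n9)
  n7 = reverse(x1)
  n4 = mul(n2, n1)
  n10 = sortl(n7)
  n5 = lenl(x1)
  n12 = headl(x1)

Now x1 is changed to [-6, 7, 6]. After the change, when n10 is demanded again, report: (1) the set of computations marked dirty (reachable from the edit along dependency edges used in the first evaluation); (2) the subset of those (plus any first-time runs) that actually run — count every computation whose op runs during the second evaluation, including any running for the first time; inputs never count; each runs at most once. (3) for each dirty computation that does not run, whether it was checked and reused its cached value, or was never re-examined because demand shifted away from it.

The edit dirties: n7, n10.
2 computations run: n7, n10.
No dirty computation escaped a run.

First demand of the output computes:
  n7 = reverse([-5, -4, 8, -1]) = [-1, 8, -4, -5]
  n10 = sortl([-1, 8, -4, -5]) = [-5, -4, -1, 8]

After the edit, cleaning proceeds:
  n7: a read changed (x1 [-5, -4, 8, -1]->[-6, 7, 6]) — executes, giving [6, 7, -6].
  n10: a read changed (n7 [-1, 8, -4, -5]->[6, 7, -6]) — executes, giving [-6, 6, 7].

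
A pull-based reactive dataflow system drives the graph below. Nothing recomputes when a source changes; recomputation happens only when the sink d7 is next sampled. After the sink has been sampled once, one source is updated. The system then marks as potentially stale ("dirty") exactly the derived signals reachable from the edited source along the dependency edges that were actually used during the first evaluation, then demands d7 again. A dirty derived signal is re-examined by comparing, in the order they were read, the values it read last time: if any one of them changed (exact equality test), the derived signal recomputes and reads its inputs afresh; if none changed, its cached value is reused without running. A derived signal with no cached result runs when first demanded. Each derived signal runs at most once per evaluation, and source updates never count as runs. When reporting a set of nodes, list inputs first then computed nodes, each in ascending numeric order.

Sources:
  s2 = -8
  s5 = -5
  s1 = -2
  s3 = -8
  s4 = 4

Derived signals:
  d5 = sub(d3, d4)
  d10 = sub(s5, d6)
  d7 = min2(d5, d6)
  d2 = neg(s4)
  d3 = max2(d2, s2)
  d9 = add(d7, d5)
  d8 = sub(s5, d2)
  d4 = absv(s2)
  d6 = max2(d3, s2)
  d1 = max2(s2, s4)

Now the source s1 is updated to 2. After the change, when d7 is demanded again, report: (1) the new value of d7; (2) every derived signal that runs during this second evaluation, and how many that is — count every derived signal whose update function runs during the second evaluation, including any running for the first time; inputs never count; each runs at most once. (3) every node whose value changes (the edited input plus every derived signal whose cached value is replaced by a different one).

New value of d7: -12.
Derived signals that run: none — 0 in total.
Values that change: s1.
Key observation: s1 is never demanded by the output, so the edit triggers no recomputation at all.

First evaluation (everything demanded from the output):
  d2 = neg(4) = -4
  d3 = max2(-4, -8) = -4
  d4 = absv(-8) = 8
  d5 = sub(-4, 8) = -12
  d6 = max2(-4, -8) = -4
  d7 = min2(-12, -4) = -12

Propagation after the edit:
  s1 feeds no computation that the output demands — nothing is marked dirty and nothing runs.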